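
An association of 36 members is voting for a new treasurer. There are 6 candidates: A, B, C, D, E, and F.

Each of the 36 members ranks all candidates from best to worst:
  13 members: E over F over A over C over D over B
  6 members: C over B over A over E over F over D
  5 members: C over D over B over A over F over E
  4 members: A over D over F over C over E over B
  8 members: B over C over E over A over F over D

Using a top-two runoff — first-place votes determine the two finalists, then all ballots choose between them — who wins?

C

Round 1 first-place votes: A 4, B 8, C 11, D 0, E 13, F 0. E and C advance.
Runoff: E is ranked above C on 13 ballots, C above E on 23.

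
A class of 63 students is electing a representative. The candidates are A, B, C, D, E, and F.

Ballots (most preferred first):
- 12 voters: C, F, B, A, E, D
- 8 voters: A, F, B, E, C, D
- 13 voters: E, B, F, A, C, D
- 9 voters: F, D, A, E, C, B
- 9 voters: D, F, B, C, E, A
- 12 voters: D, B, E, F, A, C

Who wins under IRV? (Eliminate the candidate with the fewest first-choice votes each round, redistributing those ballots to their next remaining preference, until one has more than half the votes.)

Round 1: A 8, B 0, C 12, D 21, E 13, F 9. B eliminated.
Round 2: A 8, C 12, D 21, E 13, F 9. A eliminated.
Round 3: C 12, D 21, E 13, F 17. C eliminated.
Round 4: D 21, E 13, F 29. E eliminated.
Round 5: D 21, F 42. F has a majority (≥32).

F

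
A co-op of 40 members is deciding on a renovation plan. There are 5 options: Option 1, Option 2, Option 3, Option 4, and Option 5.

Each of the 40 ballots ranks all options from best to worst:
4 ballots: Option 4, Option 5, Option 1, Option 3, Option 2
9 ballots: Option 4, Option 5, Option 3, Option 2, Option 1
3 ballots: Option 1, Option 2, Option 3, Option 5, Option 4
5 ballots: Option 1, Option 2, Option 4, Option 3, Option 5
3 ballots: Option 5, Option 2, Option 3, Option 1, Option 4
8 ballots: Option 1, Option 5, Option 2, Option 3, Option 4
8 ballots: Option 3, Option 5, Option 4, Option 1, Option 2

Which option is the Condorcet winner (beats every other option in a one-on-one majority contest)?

Option 5 vs Option 1: 24–16
Option 5 vs Option 2: 32–8
Option 5 vs Option 3: 24–16
Option 5 vs Option 4: 22–18
Option 5 beats every other option.

Option 5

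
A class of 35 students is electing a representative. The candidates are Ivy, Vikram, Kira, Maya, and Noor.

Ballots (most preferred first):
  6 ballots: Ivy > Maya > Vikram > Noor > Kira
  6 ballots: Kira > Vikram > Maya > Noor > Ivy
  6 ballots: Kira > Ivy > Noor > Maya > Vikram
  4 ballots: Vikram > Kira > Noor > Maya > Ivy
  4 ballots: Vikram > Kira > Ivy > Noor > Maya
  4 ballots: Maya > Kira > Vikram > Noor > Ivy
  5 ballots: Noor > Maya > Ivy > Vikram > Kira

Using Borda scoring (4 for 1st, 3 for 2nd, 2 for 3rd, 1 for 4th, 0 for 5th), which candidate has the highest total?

Ivy: 6×4 + 6×0 + 6×3 + 4×0 + 4×2 + 4×0 + 5×2 = 60
Vikram: 6×2 + 6×3 + 6×0 + 4×4 + 4×4 + 4×2 + 5×1 = 75
Kira: 6×0 + 6×4 + 6×4 + 4×3 + 4×3 + 4×3 + 5×0 = 84
Maya: 6×3 + 6×2 + 6×1 + 4×1 + 4×0 + 4×4 + 5×3 = 71
Noor: 6×1 + 6×1 + 6×2 + 4×2 + 4×1 + 4×1 + 5×4 = 60

Kira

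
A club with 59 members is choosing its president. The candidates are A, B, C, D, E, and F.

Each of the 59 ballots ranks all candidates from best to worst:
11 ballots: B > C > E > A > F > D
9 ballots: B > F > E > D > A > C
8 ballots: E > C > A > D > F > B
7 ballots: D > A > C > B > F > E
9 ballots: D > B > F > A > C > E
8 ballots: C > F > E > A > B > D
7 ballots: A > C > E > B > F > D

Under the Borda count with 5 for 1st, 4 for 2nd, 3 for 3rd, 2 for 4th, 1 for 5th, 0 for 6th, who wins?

C

A: 11×2 + 9×1 + 8×3 + 7×4 + 9×2 + 8×2 + 7×5 = 152
B: 11×5 + 9×5 + 8×0 + 7×2 + 9×4 + 8×1 + 7×2 = 172
C: 11×4 + 9×0 + 8×4 + 7×3 + 9×1 + 8×5 + 7×4 = 174
D: 11×0 + 9×2 + 8×2 + 7×5 + 9×5 + 8×0 + 7×0 = 114
E: 11×3 + 9×3 + 8×5 + 7×0 + 9×0 + 8×3 + 7×3 = 145
F: 11×1 + 9×4 + 8×1 + 7×1 + 9×3 + 8×4 + 7×1 = 128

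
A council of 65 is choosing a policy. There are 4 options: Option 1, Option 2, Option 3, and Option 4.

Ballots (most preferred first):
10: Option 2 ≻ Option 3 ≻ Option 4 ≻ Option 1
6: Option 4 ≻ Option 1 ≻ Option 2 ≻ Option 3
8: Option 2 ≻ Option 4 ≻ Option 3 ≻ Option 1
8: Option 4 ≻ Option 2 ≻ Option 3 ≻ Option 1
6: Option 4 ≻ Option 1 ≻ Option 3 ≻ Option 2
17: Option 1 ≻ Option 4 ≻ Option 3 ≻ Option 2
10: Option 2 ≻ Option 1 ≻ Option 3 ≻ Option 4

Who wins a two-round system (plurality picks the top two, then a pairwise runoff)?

Option 4

Round 1 first-place votes: Option 1 17, Option 2 28, Option 3 0, Option 4 20. Option 2 and Option 4 advance.
Runoff: Option 2 is ranked above Option 4 on 28 ballots, Option 4 above Option 2 on 37.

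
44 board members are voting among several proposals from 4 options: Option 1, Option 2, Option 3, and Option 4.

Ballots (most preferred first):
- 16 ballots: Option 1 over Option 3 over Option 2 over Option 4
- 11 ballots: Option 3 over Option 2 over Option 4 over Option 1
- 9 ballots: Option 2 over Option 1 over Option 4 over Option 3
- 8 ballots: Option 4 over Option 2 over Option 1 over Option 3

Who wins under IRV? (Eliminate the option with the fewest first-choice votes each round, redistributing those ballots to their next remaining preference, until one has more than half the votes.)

Round 1: Option 1 16, Option 2 9, Option 3 11, Option 4 8. Option 4 eliminated.
Round 2: Option 1 16, Option 2 17, Option 3 11. Option 3 eliminated.
Round 3: Option 1 16, Option 2 28. Option 2 has a majority (≥23).

Option 2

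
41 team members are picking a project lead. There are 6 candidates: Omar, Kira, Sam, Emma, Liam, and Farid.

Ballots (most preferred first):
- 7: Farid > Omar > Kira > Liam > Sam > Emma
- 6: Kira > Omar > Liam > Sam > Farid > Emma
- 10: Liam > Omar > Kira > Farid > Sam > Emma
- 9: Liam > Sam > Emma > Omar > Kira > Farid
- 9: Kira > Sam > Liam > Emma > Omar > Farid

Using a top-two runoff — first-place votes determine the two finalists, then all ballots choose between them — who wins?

Round 1 first-place votes: Omar 0, Kira 15, Sam 0, Emma 0, Liam 19, Farid 7. Liam and Kira advance.
Runoff: Liam is ranked above Kira on 19 ballots, Kira above Liam on 22.

Kira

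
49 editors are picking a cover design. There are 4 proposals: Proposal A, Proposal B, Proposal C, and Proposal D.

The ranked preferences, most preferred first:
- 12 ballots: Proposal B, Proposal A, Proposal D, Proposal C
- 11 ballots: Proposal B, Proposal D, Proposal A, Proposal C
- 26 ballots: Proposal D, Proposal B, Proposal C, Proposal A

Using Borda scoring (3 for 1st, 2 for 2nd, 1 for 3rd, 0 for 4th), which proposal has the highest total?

Proposal B

Proposal A: 12×2 + 11×1 + 26×0 = 35
Proposal B: 12×3 + 11×3 + 26×2 = 121
Proposal C: 12×0 + 11×0 + 26×1 = 26
Proposal D: 12×1 + 11×2 + 26×3 = 112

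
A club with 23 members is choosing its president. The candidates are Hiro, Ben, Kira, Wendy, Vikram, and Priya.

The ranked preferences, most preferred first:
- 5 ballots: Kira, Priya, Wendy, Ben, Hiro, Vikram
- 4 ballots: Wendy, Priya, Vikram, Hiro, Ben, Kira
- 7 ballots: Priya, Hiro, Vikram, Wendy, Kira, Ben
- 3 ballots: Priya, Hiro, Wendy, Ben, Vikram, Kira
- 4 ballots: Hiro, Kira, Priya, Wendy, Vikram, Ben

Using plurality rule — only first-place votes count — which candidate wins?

Priya

First-place votes: Hiro 4, Ben 0, Kira 5, Wendy 4, Vikram 0, Priya 10.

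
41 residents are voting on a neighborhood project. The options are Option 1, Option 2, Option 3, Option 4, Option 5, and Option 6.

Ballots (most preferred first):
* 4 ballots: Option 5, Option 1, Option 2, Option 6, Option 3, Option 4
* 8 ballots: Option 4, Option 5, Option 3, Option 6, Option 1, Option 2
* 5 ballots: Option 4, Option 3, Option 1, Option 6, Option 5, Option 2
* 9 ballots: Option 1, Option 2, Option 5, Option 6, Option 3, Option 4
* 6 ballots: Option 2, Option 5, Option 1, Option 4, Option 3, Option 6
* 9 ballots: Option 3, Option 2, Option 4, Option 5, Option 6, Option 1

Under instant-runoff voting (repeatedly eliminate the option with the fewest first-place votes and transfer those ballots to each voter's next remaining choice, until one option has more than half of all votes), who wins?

Option 4

Round 1: Option 1 9, Option 2 6, Option 3 9, Option 4 13, Option 5 4, Option 6 0. Option 6 eliminated.
Round 2: Option 1 9, Option 2 6, Option 3 9, Option 4 13, Option 5 4. Option 5 eliminated.
Round 3: Option 1 13, Option 2 6, Option 3 9, Option 4 13. Option 2 eliminated.
Round 4: Option 1 19, Option 3 9, Option 4 13. Option 3 eliminated.
Round 5: Option 1 19, Option 4 22. Option 4 has a majority (≥21).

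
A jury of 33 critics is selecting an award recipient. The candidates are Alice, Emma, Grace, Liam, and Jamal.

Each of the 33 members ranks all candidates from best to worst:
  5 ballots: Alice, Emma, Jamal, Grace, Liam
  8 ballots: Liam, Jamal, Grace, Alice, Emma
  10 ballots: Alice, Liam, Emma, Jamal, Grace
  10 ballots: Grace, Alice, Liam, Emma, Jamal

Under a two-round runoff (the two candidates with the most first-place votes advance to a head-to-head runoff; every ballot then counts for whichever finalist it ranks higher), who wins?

Grace

Round 1 first-place votes: Alice 15, Emma 0, Grace 10, Liam 8, Jamal 0. Alice and Grace advance.
Runoff: Alice is ranked above Grace on 15 ballots, Grace above Alice on 18.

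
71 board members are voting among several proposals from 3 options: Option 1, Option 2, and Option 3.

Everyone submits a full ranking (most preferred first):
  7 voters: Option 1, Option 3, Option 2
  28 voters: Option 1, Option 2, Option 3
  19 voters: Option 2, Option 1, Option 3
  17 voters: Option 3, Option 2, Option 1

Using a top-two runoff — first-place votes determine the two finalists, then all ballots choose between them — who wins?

Round 1 first-place votes: Option 1 35, Option 2 19, Option 3 17. Option 1 and Option 2 advance.
Runoff: Option 1 is ranked above Option 2 on 35 ballots, Option 2 above Option 1 on 36.

Option 2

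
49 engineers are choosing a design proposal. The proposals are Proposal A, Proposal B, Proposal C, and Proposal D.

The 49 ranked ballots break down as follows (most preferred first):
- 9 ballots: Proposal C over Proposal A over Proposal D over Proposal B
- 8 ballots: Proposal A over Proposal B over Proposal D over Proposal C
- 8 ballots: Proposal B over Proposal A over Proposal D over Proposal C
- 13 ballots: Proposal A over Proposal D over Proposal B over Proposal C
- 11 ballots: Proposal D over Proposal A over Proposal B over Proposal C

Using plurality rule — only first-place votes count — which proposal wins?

First-place votes: Proposal A 21, Proposal B 8, Proposal C 9, Proposal D 11.

Proposal A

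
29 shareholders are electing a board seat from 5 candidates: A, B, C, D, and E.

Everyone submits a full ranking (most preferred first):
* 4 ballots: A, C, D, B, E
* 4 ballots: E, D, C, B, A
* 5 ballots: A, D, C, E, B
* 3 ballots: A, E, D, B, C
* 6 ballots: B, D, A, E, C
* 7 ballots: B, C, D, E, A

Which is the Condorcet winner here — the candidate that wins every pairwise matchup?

D vs A: 17–12
D vs B: 16–13
D vs C: 18–11
D vs E: 22–7
D beats every other candidate.

D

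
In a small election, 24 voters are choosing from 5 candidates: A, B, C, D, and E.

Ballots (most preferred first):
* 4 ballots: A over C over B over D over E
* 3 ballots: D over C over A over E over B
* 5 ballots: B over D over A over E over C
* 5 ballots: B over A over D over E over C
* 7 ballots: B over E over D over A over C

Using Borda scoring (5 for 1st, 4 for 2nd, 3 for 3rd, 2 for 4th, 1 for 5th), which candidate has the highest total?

B

A: 4×5 + 3×3 + 5×3 + 5×4 + 7×2 = 78
B: 4×3 + 3×1 + 5×5 + 5×5 + 7×5 = 100
C: 4×4 + 3×4 + 5×1 + 5×1 + 7×1 = 45
D: 4×2 + 3×5 + 5×4 + 5×3 + 7×3 = 79
E: 4×1 + 3×2 + 5×2 + 5×2 + 7×4 = 58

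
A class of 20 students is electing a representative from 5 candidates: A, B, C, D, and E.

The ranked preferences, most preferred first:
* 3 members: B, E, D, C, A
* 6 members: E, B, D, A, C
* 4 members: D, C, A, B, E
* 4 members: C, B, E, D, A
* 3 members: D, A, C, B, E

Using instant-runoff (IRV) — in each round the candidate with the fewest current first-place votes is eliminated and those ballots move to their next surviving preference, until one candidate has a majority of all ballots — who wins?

Round 1: A 0, B 3, C 4, D 7, E 6. A eliminated.
Round 2: B 3, C 4, D 7, E 6. B eliminated.
Round 3: C 4, D 7, E 9. C eliminated.
Round 4: D 7, E 13. E has a majority (≥11).

E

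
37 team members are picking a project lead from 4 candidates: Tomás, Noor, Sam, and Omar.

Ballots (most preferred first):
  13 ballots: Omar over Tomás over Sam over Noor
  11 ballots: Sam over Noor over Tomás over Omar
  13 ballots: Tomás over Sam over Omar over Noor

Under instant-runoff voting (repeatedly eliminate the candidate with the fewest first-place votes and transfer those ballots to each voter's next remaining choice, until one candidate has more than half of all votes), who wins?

Round 1: Tomás 13, Noor 0, Sam 11, Omar 13. Noor eliminated.
Round 2: Tomás 13, Sam 11, Omar 13. Sam eliminated.
Round 3: Tomás 24, Omar 13. Tomás has a majority (≥19).

Tomás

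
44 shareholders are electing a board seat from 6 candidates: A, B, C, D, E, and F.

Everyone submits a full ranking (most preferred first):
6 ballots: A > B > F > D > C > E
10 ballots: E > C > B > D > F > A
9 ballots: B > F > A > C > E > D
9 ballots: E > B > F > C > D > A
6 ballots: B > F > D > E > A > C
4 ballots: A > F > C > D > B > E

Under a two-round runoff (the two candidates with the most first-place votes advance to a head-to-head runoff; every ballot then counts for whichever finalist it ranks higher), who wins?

Round 1 first-place votes: A 10, B 15, C 0, D 0, E 19, F 0. E and B advance.
Runoff: E is ranked above B on 19 ballots, B above E on 25.

B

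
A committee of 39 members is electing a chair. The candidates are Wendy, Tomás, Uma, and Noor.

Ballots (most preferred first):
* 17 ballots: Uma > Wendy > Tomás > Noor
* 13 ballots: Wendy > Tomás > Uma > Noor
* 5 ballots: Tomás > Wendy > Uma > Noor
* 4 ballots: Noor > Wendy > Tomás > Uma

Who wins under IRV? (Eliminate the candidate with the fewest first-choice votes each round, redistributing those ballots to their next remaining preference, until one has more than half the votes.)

Wendy

Round 1: Wendy 13, Tomás 5, Uma 17, Noor 4. Noor eliminated.
Round 2: Wendy 17, Tomás 5, Uma 17. Tomás eliminated.
Round 3: Wendy 22, Uma 17. Wendy has a majority (≥20).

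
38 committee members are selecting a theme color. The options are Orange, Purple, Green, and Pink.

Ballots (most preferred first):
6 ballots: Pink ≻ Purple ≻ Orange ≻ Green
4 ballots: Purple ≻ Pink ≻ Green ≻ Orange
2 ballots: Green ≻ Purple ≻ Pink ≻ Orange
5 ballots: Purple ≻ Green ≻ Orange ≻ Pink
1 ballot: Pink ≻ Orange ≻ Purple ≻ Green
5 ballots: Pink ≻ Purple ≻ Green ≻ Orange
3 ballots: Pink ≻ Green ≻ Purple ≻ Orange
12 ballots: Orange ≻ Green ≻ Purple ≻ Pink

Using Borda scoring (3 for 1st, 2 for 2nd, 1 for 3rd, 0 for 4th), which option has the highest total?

Orange: 6×1 + 4×0 + 2×0 + 5×1 + 1×2 + 5×0 + 3×0 + 12×3 = 49
Purple: 6×2 + 4×3 + 2×2 + 5×3 + 1×1 + 5×2 + 3×1 + 12×1 = 69
Green: 6×0 + 4×1 + 2×3 + 5×2 + 1×0 + 5×1 + 3×2 + 12×2 = 55
Pink: 6×3 + 4×2 + 2×1 + 5×0 + 1×3 + 5×3 + 3×3 + 12×0 = 55

Purple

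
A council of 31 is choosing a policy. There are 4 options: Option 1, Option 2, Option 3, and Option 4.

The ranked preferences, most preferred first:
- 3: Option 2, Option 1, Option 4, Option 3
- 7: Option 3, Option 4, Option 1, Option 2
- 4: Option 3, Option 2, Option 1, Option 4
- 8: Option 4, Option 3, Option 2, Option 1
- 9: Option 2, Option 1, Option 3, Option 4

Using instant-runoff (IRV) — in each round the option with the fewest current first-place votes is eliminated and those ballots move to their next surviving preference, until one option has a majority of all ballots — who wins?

Option 3

Round 1: Option 1 0, Option 2 12, Option 3 11, Option 4 8. Option 1 eliminated.
Round 2: Option 2 12, Option 3 11, Option 4 8. Option 4 eliminated.
Round 3: Option 2 12, Option 3 19. Option 3 has a majority (≥16).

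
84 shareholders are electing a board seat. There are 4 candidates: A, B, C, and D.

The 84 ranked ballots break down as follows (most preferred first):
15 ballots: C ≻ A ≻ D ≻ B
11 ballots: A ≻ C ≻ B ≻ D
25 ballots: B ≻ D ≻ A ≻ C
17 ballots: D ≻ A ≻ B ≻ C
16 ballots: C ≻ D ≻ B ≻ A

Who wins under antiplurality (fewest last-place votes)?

Last-place votes: A 16, B 15, C 42, D 11.

D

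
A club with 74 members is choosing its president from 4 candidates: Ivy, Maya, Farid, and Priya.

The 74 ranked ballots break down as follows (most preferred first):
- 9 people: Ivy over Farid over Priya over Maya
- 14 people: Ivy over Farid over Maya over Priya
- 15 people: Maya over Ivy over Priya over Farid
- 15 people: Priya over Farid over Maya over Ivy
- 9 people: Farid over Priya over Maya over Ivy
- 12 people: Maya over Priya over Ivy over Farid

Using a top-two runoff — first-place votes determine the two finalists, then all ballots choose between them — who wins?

Maya

Round 1 first-place votes: Ivy 23, Maya 27, Farid 9, Priya 15. Maya and Ivy advance.
Runoff: Maya is ranked above Ivy on 51 ballots, Ivy above Maya on 23.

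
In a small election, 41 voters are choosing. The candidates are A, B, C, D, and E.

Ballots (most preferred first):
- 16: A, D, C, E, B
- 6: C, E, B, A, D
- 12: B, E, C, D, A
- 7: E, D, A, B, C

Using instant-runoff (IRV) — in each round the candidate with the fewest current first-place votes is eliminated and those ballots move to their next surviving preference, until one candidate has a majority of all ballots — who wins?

E

Round 1: A 16, B 12, C 6, D 0, E 7. D eliminated.
Round 2: A 16, B 12, C 6, E 7. C eliminated.
Round 3: A 16, B 12, E 13. B eliminated.
Round 4: A 16, E 25. E has a majority (≥21).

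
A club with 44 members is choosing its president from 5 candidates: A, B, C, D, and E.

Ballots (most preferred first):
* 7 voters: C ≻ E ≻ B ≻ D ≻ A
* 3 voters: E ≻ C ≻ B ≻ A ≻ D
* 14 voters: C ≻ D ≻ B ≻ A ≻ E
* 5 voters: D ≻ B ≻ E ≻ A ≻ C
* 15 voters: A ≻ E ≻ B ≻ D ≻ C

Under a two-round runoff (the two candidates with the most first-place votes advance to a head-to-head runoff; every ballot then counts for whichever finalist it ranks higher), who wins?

C

Round 1 first-place votes: A 15, B 0, C 21, D 5, E 3. C and A advance.
Runoff: C is ranked above A on 24 ballots, A above C on 20.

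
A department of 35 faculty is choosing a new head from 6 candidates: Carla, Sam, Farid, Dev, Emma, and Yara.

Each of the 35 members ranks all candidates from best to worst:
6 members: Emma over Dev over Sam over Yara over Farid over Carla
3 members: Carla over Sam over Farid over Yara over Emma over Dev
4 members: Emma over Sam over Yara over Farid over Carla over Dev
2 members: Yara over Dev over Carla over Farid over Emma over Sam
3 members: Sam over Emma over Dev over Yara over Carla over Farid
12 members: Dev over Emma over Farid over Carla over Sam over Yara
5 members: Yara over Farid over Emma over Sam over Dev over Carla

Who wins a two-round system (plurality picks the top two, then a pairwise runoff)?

Emma

Round 1 first-place votes: Carla 3, Sam 3, Farid 0, Dev 12, Emma 10, Yara 7. Dev and Emma advance.
Runoff: Dev is ranked above Emma on 14 ballots, Emma above Dev on 21.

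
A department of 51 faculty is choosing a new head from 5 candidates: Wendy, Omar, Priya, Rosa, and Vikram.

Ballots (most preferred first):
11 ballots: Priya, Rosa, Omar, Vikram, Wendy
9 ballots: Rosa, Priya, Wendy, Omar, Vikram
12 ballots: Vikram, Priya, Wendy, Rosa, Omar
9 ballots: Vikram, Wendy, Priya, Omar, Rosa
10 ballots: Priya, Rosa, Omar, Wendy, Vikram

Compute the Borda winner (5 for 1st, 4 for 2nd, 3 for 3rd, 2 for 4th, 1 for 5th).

Priya

Wendy: 11×1 + 9×3 + 12×3 + 9×4 + 10×2 = 130
Omar: 11×3 + 9×2 + 12×1 + 9×2 + 10×3 = 111
Priya: 11×5 + 9×4 + 12×4 + 9×3 + 10×5 = 216
Rosa: 11×4 + 9×5 + 12×2 + 9×1 + 10×4 = 162
Vikram: 11×2 + 9×1 + 12×5 + 9×5 + 10×1 = 146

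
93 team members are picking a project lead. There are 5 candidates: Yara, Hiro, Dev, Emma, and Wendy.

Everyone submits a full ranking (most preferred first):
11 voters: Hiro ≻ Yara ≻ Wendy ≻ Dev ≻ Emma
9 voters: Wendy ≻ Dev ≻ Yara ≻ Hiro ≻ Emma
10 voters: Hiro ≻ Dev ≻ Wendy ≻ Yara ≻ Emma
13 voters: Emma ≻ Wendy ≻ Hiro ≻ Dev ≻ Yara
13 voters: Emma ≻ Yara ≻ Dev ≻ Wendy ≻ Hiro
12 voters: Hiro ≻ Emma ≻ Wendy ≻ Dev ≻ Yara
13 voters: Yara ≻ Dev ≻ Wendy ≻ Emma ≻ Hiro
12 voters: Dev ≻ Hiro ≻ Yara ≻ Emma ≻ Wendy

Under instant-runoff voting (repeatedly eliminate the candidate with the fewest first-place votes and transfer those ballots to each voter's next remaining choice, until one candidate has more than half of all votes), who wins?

Round 1: Yara 13, Hiro 33, Dev 12, Emma 26, Wendy 9. Wendy eliminated.
Round 2: Yara 13, Hiro 33, Dev 21, Emma 26. Yara eliminated.
Round 3: Hiro 33, Dev 34, Emma 26. Emma eliminated.
Round 4: Hiro 46, Dev 47. Dev has a majority (≥47).

Dev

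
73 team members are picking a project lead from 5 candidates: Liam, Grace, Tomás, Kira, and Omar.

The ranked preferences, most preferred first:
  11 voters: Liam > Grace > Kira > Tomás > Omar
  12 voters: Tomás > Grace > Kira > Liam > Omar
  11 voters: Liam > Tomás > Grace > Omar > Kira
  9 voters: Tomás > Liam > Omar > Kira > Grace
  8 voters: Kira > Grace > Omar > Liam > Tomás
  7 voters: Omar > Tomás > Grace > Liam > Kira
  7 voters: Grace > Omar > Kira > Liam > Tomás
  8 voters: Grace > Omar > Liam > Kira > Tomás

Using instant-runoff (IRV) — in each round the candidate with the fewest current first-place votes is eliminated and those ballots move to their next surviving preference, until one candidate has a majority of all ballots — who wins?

Tomás

Round 1: Liam 22, Grace 15, Tomás 21, Kira 8, Omar 7. Omar eliminated.
Round 2: Liam 22, Grace 15, Tomás 28, Kira 8. Kira eliminated.
Round 3: Liam 22, Grace 23, Tomás 28. Liam eliminated.
Round 4: Grace 34, Tomás 39. Tomás has a majority (≥37).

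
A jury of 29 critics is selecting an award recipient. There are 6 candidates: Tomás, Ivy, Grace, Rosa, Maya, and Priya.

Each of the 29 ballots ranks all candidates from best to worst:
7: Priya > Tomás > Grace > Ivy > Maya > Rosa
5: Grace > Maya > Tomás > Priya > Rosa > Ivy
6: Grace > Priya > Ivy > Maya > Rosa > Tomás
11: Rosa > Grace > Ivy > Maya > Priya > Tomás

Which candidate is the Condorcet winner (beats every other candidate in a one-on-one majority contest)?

Grace vs Tomás: 22–7
Grace vs Ivy: 29–0
Grace vs Rosa: 18–11
Grace vs Maya: 29–0
Grace vs Priya: 22–7
Grace beats every other candidate.

Grace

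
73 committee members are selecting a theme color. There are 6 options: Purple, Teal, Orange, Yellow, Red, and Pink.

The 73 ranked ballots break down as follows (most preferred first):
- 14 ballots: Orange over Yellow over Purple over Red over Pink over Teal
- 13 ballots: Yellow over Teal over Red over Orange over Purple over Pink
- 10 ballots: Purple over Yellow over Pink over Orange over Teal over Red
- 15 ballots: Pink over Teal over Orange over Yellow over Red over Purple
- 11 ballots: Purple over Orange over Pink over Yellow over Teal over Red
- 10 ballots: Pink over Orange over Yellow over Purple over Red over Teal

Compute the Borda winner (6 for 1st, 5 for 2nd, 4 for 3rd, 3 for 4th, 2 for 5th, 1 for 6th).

Purple: 14×4 + 13×2 + 10×6 + 15×1 + 11×6 + 10×3 = 253
Teal: 14×1 + 13×5 + 10×2 + 15×5 + 11×2 + 10×1 = 206
Orange: 14×6 + 13×3 + 10×3 + 15×4 + 11×5 + 10×5 = 318
Yellow: 14×5 + 13×6 + 10×5 + 15×3 + 11×3 + 10×4 = 316
Red: 14×3 + 13×4 + 10×1 + 15×2 + 11×1 + 10×2 = 165
Pink: 14×2 + 13×1 + 10×4 + 15×6 + 11×4 + 10×6 = 275

Orange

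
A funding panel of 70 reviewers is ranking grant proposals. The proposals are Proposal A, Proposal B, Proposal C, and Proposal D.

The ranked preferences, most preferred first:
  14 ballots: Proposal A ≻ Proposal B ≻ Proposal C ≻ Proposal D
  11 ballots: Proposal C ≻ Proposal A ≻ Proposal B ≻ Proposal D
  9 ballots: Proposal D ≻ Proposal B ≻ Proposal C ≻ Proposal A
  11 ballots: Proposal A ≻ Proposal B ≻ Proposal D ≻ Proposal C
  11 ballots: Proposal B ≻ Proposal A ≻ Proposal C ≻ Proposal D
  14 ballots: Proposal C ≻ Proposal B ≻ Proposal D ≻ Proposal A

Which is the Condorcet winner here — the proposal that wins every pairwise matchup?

Proposal A vs Proposal B: 36–34
Proposal A vs Proposal C: 36–34
Proposal A vs Proposal D: 47–23
Proposal A beats every other proposal.

Proposal A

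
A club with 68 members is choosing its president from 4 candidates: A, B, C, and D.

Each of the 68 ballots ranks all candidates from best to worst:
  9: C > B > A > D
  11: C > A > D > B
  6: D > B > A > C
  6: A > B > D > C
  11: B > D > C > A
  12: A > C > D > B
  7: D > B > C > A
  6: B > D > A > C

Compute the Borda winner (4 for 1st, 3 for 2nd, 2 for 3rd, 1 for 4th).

B

A: 9×2 + 11×3 + 6×2 + 6×4 + 11×1 + 12×4 + 7×1 + 6×2 = 165
B: 9×3 + 11×1 + 6×3 + 6×3 + 11×4 + 12×1 + 7×3 + 6×4 = 175
C: 9×4 + 11×4 + 6×1 + 6×1 + 11×2 + 12×3 + 7×2 + 6×1 = 170
D: 9×1 + 11×2 + 6×4 + 6×2 + 11×3 + 12×2 + 7×4 + 6×3 = 170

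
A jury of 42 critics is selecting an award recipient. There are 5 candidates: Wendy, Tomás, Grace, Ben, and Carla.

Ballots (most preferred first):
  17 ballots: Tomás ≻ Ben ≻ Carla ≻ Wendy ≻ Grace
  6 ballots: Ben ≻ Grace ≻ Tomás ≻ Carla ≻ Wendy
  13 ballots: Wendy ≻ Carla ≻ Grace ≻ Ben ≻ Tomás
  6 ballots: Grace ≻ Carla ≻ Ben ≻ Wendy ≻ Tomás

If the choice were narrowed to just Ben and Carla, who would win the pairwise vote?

Ben

Ben is ranked above Carla on 23 ballots; Carla above Ben on 19.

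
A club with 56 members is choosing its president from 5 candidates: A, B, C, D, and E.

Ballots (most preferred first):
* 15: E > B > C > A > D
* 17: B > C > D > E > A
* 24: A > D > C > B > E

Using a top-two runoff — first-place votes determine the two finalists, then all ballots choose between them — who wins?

B

Round 1 first-place votes: A 24, B 17, C 0, D 0, E 15. A and B advance.
Runoff: A is ranked above B on 24 ballots, B above A on 32.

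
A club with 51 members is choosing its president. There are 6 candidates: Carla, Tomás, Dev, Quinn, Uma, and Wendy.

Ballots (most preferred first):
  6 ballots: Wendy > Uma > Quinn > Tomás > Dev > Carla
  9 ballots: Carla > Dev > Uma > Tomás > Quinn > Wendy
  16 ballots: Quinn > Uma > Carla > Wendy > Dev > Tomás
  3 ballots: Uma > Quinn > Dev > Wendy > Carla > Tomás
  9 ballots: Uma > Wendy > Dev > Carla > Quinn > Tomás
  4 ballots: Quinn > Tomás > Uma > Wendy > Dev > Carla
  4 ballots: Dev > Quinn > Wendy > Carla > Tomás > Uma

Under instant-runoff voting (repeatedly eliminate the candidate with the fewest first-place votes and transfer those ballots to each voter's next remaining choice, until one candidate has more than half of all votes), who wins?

Round 1: Carla 9, Tomás 0, Dev 4, Quinn 20, Uma 12, Wendy 6. Tomás eliminated.
Round 2: Carla 9, Dev 4, Quinn 20, Uma 12, Wendy 6. Dev eliminated.
Round 3: Carla 9, Quinn 24, Uma 12, Wendy 6. Wendy eliminated.
Round 4: Carla 9, Quinn 24, Uma 18. Carla eliminated.
Round 5: Quinn 24, Uma 27. Uma has a majority (≥26).

Uma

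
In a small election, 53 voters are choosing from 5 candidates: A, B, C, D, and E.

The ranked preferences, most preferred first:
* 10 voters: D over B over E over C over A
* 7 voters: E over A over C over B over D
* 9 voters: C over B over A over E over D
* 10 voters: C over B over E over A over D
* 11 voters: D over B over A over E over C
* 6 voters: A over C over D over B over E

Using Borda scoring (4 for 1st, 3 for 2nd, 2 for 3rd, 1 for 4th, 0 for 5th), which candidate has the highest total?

B

A: 10×0 + 7×3 + 9×2 + 10×1 + 11×2 + 6×4 = 95
B: 10×3 + 7×1 + 9×3 + 10×3 + 11×3 + 6×1 = 133
C: 10×1 + 7×2 + 9×4 + 10×4 + 11×0 + 6×3 = 118
D: 10×4 + 7×0 + 9×0 + 10×0 + 11×4 + 6×2 = 96
E: 10×2 + 7×4 + 9×1 + 10×2 + 11×1 + 6×0 = 88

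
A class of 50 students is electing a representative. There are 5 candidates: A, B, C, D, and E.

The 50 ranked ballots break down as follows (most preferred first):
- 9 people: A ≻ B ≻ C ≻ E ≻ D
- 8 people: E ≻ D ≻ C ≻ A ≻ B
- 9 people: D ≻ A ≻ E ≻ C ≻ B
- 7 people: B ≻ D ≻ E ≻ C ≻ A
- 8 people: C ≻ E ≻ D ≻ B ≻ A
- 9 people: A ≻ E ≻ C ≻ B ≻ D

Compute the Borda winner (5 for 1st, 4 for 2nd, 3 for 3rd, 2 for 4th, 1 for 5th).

E

A: 9×5 + 8×2 + 9×4 + 7×1 + 8×1 + 9×5 = 157
B: 9×4 + 8×1 + 9×1 + 7×5 + 8×2 + 9×2 = 122
C: 9×3 + 8×3 + 9×2 + 7×2 + 8×5 + 9×3 = 150
D: 9×1 + 8×4 + 9×5 + 7×4 + 8×3 + 9×1 = 147
E: 9×2 + 8×5 + 9×3 + 7×3 + 8×4 + 9×4 = 174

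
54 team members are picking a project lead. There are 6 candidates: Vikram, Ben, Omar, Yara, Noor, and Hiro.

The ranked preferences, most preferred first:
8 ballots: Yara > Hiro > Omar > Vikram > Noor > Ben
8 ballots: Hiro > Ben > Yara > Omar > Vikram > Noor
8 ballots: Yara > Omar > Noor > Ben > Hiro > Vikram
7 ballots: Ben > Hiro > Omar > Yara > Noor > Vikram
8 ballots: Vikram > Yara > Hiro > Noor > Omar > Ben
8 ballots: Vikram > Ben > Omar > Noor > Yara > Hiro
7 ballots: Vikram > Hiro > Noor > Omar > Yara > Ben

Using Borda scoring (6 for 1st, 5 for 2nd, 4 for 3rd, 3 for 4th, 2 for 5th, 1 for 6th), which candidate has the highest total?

Yara

Vikram: 8×3 + 8×2 + 8×1 + 7×1 + 8×6 + 8×6 + 7×6 = 193
Ben: 8×1 + 8×5 + 8×3 + 7×6 + 8×1 + 8×5 + 7×1 = 169
Omar: 8×4 + 8×3 + 8×5 + 7×4 + 8×2 + 8×4 + 7×3 = 193
Yara: 8×6 + 8×4 + 8×6 + 7×3 + 8×5 + 8×2 + 7×2 = 219
Noor: 8×2 + 8×1 + 8×4 + 7×2 + 8×3 + 8×3 + 7×4 = 146
Hiro: 8×5 + 8×6 + 8×2 + 7×5 + 8×4 + 8×1 + 7×5 = 214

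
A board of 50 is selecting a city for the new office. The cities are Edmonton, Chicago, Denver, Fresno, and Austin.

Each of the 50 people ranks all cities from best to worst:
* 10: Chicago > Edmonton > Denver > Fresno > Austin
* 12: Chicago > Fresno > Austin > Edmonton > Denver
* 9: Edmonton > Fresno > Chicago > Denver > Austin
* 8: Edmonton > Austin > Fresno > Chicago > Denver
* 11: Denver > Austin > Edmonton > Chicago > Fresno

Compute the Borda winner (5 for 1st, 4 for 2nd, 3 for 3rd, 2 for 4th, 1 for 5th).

Edmonton: 10×4 + 12×2 + 9×5 + 8×5 + 11×3 = 182
Chicago: 10×5 + 12×5 + 9×3 + 8×2 + 11×2 = 175
Denver: 10×3 + 12×1 + 9×2 + 8×1 + 11×5 = 123
Fresno: 10×2 + 12×4 + 9×4 + 8×3 + 11×1 = 139
Austin: 10×1 + 12×3 + 9×1 + 8×4 + 11×4 = 131

Edmonton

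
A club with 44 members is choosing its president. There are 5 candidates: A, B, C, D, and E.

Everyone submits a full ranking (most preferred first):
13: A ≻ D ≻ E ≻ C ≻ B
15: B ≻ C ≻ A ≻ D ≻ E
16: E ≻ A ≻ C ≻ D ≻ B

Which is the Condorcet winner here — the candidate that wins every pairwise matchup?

A

A vs B: 29–15
A vs C: 29–15
A vs D: 44–0
A vs E: 28–16
A beats every other candidate.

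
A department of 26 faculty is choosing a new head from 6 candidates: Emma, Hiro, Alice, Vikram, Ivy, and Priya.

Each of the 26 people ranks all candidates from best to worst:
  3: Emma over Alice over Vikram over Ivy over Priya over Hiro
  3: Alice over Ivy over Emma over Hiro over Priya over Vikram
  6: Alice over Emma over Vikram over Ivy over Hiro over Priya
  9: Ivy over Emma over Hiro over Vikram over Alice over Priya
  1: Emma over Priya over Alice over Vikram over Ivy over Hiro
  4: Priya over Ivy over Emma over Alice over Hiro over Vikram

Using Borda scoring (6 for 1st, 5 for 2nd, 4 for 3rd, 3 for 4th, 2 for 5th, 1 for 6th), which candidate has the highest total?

Emma: 3×6 + 3×4 + 6×5 + 9×5 + 1×6 + 4×4 = 127
Hiro: 3×1 + 3×3 + 6×2 + 9×4 + 1×1 + 4×2 = 69
Alice: 3×5 + 3×6 + 6×6 + 9×2 + 1×4 + 4×3 = 103
Vikram: 3×4 + 3×1 + 6×4 + 9×3 + 1×3 + 4×1 = 73
Ivy: 3×3 + 3×5 + 6×3 + 9×6 + 1×2 + 4×5 = 118
Priya: 3×2 + 3×2 + 6×1 + 9×1 + 1×5 + 4×6 = 56

Emma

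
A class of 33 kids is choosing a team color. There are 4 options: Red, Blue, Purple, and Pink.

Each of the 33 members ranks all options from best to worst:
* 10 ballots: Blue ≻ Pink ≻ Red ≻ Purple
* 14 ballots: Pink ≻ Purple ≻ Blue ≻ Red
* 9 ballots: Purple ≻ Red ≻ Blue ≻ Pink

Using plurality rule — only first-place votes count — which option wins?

Pink

First-place votes: Red 0, Blue 10, Purple 9, Pink 14.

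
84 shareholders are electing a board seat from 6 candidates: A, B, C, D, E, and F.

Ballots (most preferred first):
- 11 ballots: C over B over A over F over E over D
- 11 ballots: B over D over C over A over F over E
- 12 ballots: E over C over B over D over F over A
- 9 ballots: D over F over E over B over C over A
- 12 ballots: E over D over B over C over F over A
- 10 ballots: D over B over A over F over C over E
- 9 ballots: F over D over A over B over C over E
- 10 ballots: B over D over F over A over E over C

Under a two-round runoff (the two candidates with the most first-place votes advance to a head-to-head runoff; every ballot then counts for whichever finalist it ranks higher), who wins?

B

Round 1 first-place votes: A 0, B 21, C 11, D 19, E 24, F 9. E and B advance.
Runoff: E is ranked above B on 33 ballots, B above E on 51.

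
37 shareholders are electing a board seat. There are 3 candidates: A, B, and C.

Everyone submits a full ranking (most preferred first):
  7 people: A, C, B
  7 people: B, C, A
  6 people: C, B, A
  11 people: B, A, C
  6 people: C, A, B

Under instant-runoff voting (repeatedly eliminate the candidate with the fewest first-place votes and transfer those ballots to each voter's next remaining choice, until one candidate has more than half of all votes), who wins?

Round 1: A 7, B 18, C 12. A eliminated.
Round 2: B 18, C 19. C has a majority (≥19).

C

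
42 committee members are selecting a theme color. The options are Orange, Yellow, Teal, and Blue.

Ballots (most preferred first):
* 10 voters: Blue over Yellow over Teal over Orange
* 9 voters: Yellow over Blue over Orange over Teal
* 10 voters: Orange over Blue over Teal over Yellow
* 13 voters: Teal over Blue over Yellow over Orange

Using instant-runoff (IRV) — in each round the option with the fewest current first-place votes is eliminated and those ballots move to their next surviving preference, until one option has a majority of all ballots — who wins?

Blue

Round 1: Orange 10, Yellow 9, Teal 13, Blue 10. Yellow eliminated.
Round 2: Orange 10, Teal 13, Blue 19. Orange eliminated.
Round 3: Teal 13, Blue 29. Blue has a majority (≥22).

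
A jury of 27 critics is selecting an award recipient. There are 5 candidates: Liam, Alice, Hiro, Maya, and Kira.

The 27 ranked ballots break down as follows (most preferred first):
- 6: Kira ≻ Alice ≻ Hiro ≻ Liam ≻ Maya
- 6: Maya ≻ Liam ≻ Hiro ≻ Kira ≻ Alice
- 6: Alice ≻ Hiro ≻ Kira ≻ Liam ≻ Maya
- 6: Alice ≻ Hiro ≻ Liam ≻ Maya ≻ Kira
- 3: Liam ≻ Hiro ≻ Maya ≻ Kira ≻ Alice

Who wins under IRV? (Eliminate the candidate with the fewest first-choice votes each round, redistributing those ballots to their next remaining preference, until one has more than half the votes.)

Alice

Round 1: Liam 3, Alice 12, Hiro 0, Maya 6, Kira 6. Hiro eliminated.
Round 2: Liam 3, Alice 12, Maya 6, Kira 6. Liam eliminated.
Round 3: Alice 12, Maya 9, Kira 6. Kira eliminated.
Round 4: Alice 18, Maya 9. Alice has a majority (≥14).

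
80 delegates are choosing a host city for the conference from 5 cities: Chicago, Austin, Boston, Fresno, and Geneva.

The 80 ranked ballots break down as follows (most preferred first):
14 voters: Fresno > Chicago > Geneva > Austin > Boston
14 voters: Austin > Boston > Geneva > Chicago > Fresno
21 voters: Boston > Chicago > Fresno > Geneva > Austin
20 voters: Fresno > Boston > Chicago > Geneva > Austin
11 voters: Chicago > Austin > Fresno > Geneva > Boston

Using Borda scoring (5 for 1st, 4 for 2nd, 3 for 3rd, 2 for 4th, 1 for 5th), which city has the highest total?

Chicago

Chicago: 14×4 + 14×2 + 21×4 + 20×3 + 11×5 = 283
Austin: 14×2 + 14×5 + 21×1 + 20×1 + 11×4 = 183
Boston: 14×1 + 14×4 + 21×5 + 20×4 + 11×1 = 266
Fresno: 14×5 + 14×1 + 21×3 + 20×5 + 11×3 = 280
Geneva: 14×3 + 14×3 + 21×2 + 20×2 + 11×2 = 188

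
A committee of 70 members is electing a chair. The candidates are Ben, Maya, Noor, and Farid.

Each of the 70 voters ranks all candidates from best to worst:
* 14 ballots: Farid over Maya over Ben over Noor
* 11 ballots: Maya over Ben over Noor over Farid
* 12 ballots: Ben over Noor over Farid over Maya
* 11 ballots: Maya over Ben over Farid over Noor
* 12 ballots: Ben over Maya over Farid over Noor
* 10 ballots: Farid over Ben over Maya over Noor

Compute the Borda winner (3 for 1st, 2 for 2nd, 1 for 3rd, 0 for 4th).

Ben: 14×1 + 11×2 + 12×3 + 11×2 + 12×3 + 10×2 = 150
Maya: 14×2 + 11×3 + 12×0 + 11×3 + 12×2 + 10×1 = 128
Noor: 14×0 + 11×1 + 12×2 + 11×0 + 12×0 + 10×0 = 35
Farid: 14×3 + 11×0 + 12×1 + 11×1 + 12×1 + 10×3 = 107

Ben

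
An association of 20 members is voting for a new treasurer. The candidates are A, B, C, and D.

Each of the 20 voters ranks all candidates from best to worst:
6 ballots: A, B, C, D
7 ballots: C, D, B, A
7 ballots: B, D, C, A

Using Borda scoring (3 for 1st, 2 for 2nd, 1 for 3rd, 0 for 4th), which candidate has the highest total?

A: 6×3 + 7×0 + 7×0 = 18
B: 6×2 + 7×1 + 7×3 = 40
C: 6×1 + 7×3 + 7×1 = 34
D: 6×0 + 7×2 + 7×2 = 28

B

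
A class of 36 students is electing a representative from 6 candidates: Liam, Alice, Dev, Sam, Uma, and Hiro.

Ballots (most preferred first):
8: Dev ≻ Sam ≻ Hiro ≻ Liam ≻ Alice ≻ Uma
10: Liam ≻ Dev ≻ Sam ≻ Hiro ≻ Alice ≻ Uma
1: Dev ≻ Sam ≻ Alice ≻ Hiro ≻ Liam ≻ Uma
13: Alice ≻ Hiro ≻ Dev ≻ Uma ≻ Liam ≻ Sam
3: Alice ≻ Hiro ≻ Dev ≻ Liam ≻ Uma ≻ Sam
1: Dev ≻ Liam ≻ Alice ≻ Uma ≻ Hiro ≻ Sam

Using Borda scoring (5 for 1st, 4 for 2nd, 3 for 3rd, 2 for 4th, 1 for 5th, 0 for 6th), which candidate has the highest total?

Dev

Liam: 8×2 + 10×5 + 1×1 + 13×1 + 3×2 + 1×4 = 90
Alice: 8×1 + 10×1 + 1×3 + 13×5 + 3×5 + 1×3 = 104
Dev: 8×5 + 10×4 + 1×5 + 13×3 + 3×3 + 1×5 = 138
Sam: 8×4 + 10×3 + 1×4 + 13×0 + 3×0 + 1×0 = 66
Uma: 8×0 + 10×0 + 1×0 + 13×2 + 3×1 + 1×2 = 31
Hiro: 8×3 + 10×2 + 1×2 + 13×4 + 3×4 + 1×1 = 111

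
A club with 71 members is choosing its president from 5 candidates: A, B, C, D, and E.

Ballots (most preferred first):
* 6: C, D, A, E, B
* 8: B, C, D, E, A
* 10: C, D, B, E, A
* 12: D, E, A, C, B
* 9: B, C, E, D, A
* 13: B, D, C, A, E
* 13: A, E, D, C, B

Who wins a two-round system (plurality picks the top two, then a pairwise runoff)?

C

Round 1 first-place votes: A 13, B 30, C 16, D 12, E 0. B and C advance.
Runoff: B is ranked above C on 30 ballots, C above B on 41.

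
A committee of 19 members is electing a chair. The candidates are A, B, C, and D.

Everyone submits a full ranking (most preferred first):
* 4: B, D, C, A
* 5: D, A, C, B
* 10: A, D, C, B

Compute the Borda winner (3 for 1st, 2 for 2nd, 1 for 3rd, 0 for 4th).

D

A: 4×0 + 5×2 + 10×3 = 40
B: 4×3 + 5×0 + 10×0 = 12
C: 4×1 + 5×1 + 10×1 = 19
D: 4×2 + 5×3 + 10×2 = 43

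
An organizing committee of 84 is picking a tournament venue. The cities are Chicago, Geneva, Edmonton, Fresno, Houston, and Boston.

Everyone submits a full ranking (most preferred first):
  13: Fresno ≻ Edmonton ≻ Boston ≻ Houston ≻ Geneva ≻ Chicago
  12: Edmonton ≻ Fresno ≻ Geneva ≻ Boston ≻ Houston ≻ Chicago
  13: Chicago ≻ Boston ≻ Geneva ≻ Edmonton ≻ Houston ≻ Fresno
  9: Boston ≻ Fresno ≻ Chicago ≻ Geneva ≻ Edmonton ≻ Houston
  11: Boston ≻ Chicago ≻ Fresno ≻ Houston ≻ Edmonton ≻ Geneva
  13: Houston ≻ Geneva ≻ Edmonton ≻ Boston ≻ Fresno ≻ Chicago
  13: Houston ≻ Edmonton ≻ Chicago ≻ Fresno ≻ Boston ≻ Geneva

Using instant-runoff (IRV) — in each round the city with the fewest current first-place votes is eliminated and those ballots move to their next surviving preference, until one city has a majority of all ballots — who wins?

Boston

Round 1: Chicago 13, Geneva 0, Edmonton 12, Fresno 13, Houston 26, Boston 20. Geneva eliminated.
Round 2: Chicago 13, Edmonton 12, Fresno 13, Houston 26, Boston 20. Edmonton eliminated.
Round 3: Chicago 13, Fresno 25, Houston 26, Boston 20. Chicago eliminated.
Round 4: Fresno 25, Houston 26, Boston 33. Fresno eliminated.
Round 5: Houston 26, Boston 58. Boston has a majority (≥43).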